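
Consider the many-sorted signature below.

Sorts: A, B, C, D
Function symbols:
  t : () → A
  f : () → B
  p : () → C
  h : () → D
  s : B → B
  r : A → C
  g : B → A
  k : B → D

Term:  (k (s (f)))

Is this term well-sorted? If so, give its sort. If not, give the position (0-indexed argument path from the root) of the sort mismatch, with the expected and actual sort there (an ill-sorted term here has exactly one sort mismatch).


    (f) : B
  (s (f)) : B
(k (s (f))) : D

well-sorted; sort = D


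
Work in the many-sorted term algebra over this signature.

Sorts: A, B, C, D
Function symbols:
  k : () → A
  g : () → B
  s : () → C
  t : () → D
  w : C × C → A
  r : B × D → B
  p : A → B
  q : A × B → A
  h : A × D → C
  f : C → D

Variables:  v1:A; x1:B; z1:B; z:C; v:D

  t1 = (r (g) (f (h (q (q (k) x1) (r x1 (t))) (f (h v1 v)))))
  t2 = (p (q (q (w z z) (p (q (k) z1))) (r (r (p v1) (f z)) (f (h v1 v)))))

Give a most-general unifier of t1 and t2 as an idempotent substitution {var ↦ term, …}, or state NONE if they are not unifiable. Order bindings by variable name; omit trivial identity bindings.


NONE (not unifiable)

head clash or occurs-check failure — not unifiable


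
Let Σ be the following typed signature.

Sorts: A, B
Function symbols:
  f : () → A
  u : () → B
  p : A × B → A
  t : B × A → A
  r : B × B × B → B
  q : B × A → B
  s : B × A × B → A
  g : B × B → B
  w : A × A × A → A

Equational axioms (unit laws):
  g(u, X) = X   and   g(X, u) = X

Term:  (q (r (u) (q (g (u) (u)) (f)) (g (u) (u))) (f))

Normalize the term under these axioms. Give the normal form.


normal form = (q (r (u) (q (u) (f)) (u)) (f))

1. (q (r (u) (q (g (u) (u)) (f)) (g (u) (u))) (f))  →  (q (r (u) (q (u) (f)) (g (u) (u))) (f))
2. (q (r (u) (q (u) (f)) (g (u) (u))) (f))  →  (q (r (u) (q (u) (f)) (u)) (f))


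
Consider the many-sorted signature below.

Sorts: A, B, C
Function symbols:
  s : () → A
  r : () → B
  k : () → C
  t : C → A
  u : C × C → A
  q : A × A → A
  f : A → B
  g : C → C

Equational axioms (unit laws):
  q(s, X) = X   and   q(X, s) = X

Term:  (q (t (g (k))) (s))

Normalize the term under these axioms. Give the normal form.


normal form = (t (g (k)))

1. (q (t (g (k))) (s))  →  (t (g (k)))


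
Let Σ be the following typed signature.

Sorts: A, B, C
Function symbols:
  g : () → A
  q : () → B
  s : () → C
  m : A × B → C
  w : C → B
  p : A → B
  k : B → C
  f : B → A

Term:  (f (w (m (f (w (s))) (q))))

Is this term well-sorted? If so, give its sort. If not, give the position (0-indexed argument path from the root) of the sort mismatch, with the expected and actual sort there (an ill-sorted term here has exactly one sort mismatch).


          (s) : C
        (w (s)) : B
      (f (w (s))) : A
      (q) : B
    (m (f (w (s))) (q)) : C
  (w (m (f (w (s))) (q))) : B
(f (w (m (f (w (s))) (q)))) : A

well-sorted; sort = A


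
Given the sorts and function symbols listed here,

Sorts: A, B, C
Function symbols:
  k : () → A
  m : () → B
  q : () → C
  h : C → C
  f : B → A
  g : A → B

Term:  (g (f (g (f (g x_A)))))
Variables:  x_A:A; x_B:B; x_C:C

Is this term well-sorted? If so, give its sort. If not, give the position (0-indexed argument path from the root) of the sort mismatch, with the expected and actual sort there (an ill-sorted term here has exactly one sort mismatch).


          x_A : A
        (g x_A) : B
      (f (g x_A)) : A
    (g (f (g x_A))) : B
  (f (g (f (g x_A)))) : A
(g (f (g (f (g x_A))))) : B

well-sorted; sort = B


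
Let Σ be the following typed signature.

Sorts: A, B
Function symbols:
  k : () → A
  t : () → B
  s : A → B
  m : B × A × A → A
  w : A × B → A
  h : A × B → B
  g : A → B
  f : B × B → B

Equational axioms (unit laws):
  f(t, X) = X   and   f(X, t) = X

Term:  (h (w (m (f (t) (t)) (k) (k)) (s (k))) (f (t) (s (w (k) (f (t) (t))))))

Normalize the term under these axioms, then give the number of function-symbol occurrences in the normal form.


1. (h (w (m (f (t) (t)) (k) (k)) (s (k))) (f (t) (s (w (k) (f (t) (t))))))  →  (h (w (m (t) (k) (k)) (s (k))) (f (t) (s (w (k) (f (t) (t))))))
2. (h (w (m (t) (k) (k)) (s (k))) (f (t) (s (w (k) (f (t) (t))))))  →  (h (w (m (t) (k) (k)) (s (k))) (s (w (k) (f (t) (t)))))
3. (h (w (m (t) (k) (k)) (s (k))) (s (w (k) (f (t) (t)))))  →  (h (w (m (t) (k) (k)) (s (k))) (s (w (k) (t))))
normal form: (h (w (m (t) (k) (k)) (s (k))) (s (w (k) (t))))

size = 12


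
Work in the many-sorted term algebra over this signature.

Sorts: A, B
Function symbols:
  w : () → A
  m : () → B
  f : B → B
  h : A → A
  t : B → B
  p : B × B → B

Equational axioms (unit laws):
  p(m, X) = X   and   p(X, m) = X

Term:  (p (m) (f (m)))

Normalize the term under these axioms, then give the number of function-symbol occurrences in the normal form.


1. (p (m) (f (m)))  →  (f (m))
normal form: (f (m))

size = 2


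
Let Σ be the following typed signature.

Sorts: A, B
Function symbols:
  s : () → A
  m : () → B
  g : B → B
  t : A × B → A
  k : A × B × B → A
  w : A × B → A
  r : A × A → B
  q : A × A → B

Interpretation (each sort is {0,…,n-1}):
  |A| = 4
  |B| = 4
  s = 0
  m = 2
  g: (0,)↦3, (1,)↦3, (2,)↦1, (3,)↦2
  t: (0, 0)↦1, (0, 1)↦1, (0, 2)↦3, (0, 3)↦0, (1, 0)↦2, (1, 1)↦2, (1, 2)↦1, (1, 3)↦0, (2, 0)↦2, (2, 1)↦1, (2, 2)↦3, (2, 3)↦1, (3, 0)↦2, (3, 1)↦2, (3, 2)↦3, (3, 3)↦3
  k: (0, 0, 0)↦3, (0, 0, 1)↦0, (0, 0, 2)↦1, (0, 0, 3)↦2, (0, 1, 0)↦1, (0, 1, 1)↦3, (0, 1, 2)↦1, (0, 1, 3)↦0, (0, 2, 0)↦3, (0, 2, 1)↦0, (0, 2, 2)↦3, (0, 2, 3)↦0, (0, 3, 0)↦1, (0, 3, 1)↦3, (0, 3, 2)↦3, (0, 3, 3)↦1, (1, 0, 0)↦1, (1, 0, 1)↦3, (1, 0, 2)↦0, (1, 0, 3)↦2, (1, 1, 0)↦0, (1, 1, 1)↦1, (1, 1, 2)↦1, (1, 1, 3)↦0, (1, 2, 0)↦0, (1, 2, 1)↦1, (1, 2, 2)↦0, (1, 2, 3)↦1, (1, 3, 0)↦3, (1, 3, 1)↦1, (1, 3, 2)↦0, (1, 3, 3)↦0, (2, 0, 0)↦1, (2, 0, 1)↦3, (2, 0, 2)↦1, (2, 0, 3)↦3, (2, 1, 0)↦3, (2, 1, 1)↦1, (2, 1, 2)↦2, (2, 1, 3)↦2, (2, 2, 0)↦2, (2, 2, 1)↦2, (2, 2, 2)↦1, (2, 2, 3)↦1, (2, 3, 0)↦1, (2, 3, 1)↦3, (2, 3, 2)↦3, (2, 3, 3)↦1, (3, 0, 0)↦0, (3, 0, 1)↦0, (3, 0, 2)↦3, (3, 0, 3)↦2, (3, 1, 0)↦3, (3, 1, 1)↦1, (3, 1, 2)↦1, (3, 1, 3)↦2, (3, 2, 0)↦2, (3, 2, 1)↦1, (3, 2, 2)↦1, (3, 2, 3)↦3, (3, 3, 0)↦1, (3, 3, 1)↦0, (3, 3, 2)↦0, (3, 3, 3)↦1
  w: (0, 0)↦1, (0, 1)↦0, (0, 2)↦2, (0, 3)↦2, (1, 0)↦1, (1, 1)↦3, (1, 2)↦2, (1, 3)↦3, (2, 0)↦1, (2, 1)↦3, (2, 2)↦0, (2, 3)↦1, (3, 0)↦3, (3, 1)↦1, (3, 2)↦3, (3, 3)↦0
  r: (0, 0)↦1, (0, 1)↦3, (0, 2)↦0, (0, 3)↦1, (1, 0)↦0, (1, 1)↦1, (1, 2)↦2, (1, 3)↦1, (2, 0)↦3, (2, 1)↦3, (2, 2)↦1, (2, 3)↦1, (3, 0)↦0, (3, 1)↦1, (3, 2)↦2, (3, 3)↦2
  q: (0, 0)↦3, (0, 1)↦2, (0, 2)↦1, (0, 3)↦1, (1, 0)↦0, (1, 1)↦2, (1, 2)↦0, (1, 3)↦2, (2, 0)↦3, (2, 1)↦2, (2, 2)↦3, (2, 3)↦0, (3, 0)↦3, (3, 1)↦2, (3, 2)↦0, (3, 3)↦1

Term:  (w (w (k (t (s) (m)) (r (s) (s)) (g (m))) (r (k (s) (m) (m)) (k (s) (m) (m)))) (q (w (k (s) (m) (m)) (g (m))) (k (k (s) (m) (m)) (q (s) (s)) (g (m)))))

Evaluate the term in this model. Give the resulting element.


  s = 0
  m = 2
  (t (s) (m)) = t(0, 2) = 3
  s = 0
  s = 0
  (r (s) (s)) = r(0, 0) = 1
  m = 2
  (g (m)) = g(2,) = 1
  (k (t (s) (m)) (r (s) (s)) (g (m))) = k(3, 1, 1) = 1
  s = 0
  m = 2
  m = 2
  (k (s) (m) (m)) = k(0, 2, 2) = 3
  s = 0
  m = 2
  m = 2
  (k (s) (m) (m)) = k(0, 2, 2) = 3
  (r (k (s) (m) (m)) (k (s) (m) (m))) = r(3, 3) = 2
  (w (k (t (s) (m)) (r (s) (s)) (g (m))) (r (k (s) (m) (m)) (k (s) (m) (m)))) = w(1, 2) = 2
  s = 0
  m = 2
  m = 2
  (k (s) (m) (m)) = k(0, 2, 2) = 3
  m = 2
  (g (m)) = g(2,) = 1
  (w (k (s) (m) (m)) (g (m))) = w(3, 1) = 1
  s = 0
  m = 2
  m = 2
  (k (s) (m) (m)) = k(0, 2, 2) = 3
  s = 0
  s = 0
  (q (s) (s)) = q(0, 0) = 3
  m = 2
  (g (m)) = g(2,) = 1
  (k (k (s) (m) (m)) (q (s) (s)) (g (m))) = k(3, 3, 1) = 0
  (q (w (k (s) (m) (m)) (g (m))) (k (k (s) (m) (m)) (q (s) (s)) (g (m)))) = q(1, 0) = 0
  (w (w (k (t (s) (m)) (r (s) (s)) (g (m))) (r (k (s) (m) (m)) (k (s) (m) (m)))) (q (w (k (s) (m) (m)) (g (m))) (k (k (s) (m) (m)) (q (s) (s)) (g (m))))) = w(2, 0) = 1

value = 1


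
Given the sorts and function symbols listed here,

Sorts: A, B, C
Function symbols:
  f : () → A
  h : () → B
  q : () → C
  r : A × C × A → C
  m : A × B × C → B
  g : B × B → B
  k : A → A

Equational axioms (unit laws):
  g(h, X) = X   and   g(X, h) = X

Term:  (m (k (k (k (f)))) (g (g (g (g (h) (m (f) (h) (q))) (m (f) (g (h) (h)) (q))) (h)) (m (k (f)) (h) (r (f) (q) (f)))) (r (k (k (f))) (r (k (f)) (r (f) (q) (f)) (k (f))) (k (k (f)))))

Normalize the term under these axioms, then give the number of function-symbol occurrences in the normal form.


1. (m (k (k (k (f)))) (g (g (g (g (h) (m (f) (h) (q))) (m (f) (g (h) (h)) (q))) (h)) (m (k (f)) (h) (r (f) (q) (f)))) (r (k (k (f))) (r (k (f)) (r (f) (q) (f)) (k (f))) (k (k (f)))))  →  (m (k (k (k (f)))) (g (g (g (h) (m (f) (h) (q))) (m (f) (g (h) (h)) (q))) (m (k (f)) (h) (r (f) (q) (f)))) (r (k (k (f))) (r (k (f)) (r (f) (q) (f)) (k (f))) (k (k (f)))))
2. (m (k (k (k (f)))) (g (g (g (h) (m (f) (h) (q))) (m (f) (g (h) (h)) (q))) (m (k (f)) (h) (r (f) (q) (f)))) (r (k (k (f))) (r (k (f)) (r (f) (q) (f)) (k (f))) (k (k (f)))))  →  (m (k (k (k (f)))) (g (g (m (f) (h) (q)) (m (f) (g (h) (h)) (q))) (m (k (f)) (h) (r (f) (q) (f)))) (r (k (k (f))) (r (k (f)) (r (f) (q) (f)) (k (f))) (k (k (f)))))
3. (m (k (k (k (f)))) (g (g (m (f) (h) (q)) (m (f) (g (h) (h)) (q))) (m (k (f)) (h) (r (f) (q) (f)))) (r (k (k (f))) (r (k (f)) (r (f) (q) (f)) (k (f))) (k (k (f)))))  →  (m (k (k (k (f)))) (g (g (m (f) (h) (q)) (m (f) (h) (q))) (m (k (f)) (h) (r (f) (q) (f)))) (r (k (k (f))) (r (k (f)) (r (f) (q) (f)) (k (f))) (k (k (f)))))
normal form: (m (k (k (k (f)))) (g (g (m (f) (h) (q)) (m (f) (h) (q))) (m (k (f)) (h) (r (f) (q) (f)))) (r (k (k (f))) (r (k (f)) (r (f) (q) (f)) (k (f))) (k (k (f)))))

size = 39


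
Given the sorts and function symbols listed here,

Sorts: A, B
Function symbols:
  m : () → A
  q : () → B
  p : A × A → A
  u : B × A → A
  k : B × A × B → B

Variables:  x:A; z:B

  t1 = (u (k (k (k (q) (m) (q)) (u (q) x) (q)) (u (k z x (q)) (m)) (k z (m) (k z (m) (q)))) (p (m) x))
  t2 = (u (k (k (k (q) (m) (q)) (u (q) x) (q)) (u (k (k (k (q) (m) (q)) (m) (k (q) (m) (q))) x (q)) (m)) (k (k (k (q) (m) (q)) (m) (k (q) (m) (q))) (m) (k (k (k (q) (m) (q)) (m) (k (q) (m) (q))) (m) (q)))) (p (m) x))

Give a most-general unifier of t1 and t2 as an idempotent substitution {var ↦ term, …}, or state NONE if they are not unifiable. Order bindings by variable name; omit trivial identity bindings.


{z ↦ (k (k (q) (m) (q)) (m) (k (q) (m) (q)))}


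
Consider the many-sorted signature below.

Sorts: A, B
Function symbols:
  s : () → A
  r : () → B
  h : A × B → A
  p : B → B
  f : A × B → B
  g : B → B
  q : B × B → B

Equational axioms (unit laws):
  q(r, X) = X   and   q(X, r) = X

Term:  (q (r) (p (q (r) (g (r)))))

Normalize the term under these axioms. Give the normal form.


normal form = (p (g (r)))

1. (q (r) (p (q (r) (g (r)))))  →  (p (q (r) (g (r))))
2. (p (q (r) (g (r))))  →  (p (g (r)))


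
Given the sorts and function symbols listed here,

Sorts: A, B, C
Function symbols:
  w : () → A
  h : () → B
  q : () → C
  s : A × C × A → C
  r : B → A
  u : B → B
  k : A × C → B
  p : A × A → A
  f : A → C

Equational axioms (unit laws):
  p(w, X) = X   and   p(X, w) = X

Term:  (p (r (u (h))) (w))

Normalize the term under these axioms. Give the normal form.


normal form = (r (u (h)))

1. (p (r (u (h))) (w))  →  (r (u (h)))


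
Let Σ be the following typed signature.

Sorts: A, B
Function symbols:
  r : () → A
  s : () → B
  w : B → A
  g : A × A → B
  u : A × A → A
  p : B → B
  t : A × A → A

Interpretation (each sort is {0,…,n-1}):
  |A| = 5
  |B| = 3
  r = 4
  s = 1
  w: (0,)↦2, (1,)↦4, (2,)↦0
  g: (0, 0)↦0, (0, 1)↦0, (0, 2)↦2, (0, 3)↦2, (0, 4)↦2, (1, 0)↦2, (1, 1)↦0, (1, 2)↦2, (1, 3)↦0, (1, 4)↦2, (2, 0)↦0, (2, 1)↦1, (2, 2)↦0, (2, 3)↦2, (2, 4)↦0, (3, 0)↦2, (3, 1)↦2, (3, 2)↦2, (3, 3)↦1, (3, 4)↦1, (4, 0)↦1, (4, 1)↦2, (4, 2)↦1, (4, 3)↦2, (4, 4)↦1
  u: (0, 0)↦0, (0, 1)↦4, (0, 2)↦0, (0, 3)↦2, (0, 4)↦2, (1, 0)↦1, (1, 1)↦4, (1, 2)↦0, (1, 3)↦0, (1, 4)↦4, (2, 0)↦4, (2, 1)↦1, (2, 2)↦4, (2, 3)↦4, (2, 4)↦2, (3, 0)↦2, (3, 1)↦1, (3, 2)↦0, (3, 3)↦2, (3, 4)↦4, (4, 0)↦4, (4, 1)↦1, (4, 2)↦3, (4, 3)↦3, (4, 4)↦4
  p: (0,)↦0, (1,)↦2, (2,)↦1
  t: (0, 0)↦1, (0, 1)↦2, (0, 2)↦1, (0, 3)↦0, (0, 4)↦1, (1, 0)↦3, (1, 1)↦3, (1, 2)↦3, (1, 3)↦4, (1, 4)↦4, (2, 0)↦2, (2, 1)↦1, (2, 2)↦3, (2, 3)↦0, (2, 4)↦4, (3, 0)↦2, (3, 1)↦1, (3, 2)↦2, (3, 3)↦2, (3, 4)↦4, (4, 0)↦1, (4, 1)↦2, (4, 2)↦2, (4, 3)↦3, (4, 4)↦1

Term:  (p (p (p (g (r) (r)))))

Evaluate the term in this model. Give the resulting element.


value = 2

  r = 4
  r = 4
  (g (r) (r)) = g(4, 4) = 1
  (p (g (r) (r))) = p(1,) = 2
  (p (p (g (r) (r)))) = p(2,) = 1
  (p (p (p (g (r) (r))))) = p(1,) = 2


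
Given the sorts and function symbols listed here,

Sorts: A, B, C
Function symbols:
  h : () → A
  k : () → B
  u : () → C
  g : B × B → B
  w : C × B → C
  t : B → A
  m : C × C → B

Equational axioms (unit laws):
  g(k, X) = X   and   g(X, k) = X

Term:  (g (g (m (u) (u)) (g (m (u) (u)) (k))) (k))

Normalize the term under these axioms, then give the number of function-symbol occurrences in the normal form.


1. (g (g (m (u) (u)) (g (m (u) (u)) (k))) (k))  →  (g (m (u) (u)) (g (m (u) (u)) (k)))
2. (g (m (u) (u)) (g (m (u) (u)) (k)))  →  (g (m (u) (u)) (m (u) (u)))
normal form: (g (m (u) (u)) (m (u) (u)))

size = 7


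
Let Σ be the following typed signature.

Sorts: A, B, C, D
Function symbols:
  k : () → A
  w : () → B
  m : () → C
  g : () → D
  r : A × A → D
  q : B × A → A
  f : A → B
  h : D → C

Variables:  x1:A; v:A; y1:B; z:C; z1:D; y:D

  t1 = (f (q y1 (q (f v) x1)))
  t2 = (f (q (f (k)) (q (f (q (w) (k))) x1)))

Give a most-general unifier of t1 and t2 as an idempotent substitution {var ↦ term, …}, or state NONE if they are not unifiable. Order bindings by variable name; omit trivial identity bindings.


{v ↦ (q (w) (k)), y1 ↦ (f (k))}


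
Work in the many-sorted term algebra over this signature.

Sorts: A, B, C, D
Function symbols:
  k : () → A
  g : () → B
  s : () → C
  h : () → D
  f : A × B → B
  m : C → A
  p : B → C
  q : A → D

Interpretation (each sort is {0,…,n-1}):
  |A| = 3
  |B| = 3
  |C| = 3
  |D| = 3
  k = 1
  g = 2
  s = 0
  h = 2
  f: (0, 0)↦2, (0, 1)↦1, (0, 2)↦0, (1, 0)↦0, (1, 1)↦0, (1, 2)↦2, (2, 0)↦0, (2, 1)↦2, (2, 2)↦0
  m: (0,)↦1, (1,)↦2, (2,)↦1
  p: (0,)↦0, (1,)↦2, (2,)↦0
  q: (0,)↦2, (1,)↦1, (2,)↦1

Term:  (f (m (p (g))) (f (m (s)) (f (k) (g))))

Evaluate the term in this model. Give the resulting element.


  g = 2
  (p (g)) = p(2,) = 0
  (m (p (g))) = m(0,) = 1
  s = 0
  (m (s)) = m(0,) = 1
  k = 1
  g = 2
  (f (k) (g)) = f(1, 2) = 2
  (f (m (s)) (f (k) (g))) = f(1, 2) = 2
  (f (m (p (g))) (f (m (s)) (f (k) (g)))) = f(1, 2) = 2

value = 2


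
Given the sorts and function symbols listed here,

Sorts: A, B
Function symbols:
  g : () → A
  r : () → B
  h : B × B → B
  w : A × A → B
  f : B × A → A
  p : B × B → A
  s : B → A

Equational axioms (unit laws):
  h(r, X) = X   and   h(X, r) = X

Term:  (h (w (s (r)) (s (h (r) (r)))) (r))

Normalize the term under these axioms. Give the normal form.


normal form = (w (s (r)) (s (r)))

1. (h (w (s (r)) (s (h (r) (r)))) (r))  →  (w (s (r)) (s (h (r) (r))))
2. (w (s (r)) (s (h (r) (r))))  →  (w (s (r)) (s (r)))


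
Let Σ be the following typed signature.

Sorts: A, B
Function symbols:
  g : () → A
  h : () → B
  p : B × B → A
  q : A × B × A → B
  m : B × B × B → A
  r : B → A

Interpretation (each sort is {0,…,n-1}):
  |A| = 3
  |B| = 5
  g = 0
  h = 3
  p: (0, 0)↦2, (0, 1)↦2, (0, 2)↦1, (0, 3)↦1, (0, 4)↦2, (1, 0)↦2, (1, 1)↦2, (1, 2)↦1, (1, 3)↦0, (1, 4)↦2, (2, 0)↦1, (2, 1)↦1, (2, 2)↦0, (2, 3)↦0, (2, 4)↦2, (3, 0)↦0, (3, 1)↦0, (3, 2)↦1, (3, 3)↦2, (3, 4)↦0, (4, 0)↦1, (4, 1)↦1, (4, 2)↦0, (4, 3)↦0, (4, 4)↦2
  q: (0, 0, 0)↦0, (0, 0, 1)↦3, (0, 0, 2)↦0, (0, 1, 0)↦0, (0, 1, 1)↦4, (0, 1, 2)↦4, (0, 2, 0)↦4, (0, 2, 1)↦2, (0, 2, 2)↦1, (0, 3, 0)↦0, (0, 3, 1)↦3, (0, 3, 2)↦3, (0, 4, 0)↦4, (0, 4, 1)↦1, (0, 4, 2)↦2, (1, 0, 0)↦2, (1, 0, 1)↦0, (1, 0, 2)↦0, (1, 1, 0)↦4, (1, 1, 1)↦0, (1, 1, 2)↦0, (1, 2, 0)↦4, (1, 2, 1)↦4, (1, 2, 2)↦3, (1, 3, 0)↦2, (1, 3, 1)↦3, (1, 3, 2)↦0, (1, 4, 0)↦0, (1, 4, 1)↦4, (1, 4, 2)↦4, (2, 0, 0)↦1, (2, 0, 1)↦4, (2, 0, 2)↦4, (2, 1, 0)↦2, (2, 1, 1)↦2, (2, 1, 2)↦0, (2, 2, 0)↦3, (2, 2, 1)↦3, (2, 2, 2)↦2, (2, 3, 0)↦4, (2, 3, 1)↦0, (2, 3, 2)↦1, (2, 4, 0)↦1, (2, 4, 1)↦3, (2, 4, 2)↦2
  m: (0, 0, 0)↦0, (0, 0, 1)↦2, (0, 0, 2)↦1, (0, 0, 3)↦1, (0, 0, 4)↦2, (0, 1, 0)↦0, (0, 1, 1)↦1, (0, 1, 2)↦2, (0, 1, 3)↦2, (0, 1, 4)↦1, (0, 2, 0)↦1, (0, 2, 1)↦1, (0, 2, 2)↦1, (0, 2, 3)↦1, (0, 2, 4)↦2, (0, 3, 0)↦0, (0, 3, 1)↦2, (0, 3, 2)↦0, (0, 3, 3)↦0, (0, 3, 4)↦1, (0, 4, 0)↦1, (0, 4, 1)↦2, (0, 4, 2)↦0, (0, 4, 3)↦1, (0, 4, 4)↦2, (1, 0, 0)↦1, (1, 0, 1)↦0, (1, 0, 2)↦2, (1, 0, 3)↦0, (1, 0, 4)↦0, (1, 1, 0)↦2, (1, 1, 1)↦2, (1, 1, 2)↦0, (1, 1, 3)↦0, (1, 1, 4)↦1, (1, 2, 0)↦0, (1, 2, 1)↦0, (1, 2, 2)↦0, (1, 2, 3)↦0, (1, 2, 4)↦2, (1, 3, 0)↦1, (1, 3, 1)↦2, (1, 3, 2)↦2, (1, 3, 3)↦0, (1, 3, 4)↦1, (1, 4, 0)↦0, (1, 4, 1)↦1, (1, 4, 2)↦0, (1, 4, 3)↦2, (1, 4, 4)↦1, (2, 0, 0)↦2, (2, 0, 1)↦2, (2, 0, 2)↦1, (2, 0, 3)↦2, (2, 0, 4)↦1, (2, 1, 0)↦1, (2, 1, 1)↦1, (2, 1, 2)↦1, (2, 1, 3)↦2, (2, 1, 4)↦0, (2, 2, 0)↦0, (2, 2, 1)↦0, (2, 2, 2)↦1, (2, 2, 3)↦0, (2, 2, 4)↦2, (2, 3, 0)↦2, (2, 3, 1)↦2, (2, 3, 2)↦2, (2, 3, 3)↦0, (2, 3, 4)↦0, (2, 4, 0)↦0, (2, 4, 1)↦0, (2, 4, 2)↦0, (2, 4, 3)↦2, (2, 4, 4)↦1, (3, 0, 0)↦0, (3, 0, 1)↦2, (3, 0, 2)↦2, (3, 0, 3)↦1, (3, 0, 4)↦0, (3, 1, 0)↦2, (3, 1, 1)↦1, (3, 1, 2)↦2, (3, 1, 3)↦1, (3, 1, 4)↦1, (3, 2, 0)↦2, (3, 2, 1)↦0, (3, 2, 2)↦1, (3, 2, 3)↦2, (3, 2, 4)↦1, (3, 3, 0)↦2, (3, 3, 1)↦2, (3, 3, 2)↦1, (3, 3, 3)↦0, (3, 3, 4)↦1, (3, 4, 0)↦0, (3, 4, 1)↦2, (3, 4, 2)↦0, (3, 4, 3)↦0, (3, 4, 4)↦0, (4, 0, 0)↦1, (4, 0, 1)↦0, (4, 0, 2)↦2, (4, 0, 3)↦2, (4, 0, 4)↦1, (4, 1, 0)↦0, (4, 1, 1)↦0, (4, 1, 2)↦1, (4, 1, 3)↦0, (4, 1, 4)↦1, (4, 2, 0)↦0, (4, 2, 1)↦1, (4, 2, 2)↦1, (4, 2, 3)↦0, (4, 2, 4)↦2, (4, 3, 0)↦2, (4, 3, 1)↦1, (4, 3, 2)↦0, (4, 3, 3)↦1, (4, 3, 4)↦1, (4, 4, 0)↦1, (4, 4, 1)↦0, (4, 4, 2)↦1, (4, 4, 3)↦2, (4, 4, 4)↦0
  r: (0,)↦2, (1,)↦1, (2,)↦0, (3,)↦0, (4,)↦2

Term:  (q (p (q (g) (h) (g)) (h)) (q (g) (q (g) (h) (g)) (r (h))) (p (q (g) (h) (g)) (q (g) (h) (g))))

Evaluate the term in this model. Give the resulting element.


value = 0

  g = 0
  h = 3
  g = 0
  (q (g) (h) (g)) = q(0, 3, 0) = 0
  h = 3
  (p (q (g) (h) (g)) (h)) = p(0, 3) = 1
  g = 0
  g = 0
  h = 3
  g = 0
  (q (g) (h) (g)) = q(0, 3, 0) = 0
  h = 3
  (r (h)) = r(3,) = 0
  (q (g) (q (g) (h) (g)) (r (h))) = q(0, 0, 0) = 0
  g = 0
  h = 3
  g = 0
  (q (g) (h) (g)) = q(0, 3, 0) = 0
  g = 0
  h = 3
  g = 0
  (q (g) (h) (g)) = q(0, 3, 0) = 0
  (p (q (g) (h) (g)) (q (g) (h) (g))) = p(0, 0) = 2
  (q (p (q (g) (h) (g)) (h)) (q (g) (q (g) (h) (g)) (r (h))) (p (q (g) (h) (g)) (q (g) (h) (g)))) = q(1, 0, 2) = 0


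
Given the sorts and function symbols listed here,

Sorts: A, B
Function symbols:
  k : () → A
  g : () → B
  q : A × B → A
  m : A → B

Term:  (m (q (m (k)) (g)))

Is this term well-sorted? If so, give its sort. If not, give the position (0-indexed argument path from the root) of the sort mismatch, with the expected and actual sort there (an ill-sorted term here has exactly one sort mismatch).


ill-sorted at position [0, 0]: expected A, got B

      (k) : A
    (m (k)) : B
    (g) : B
  (q (m (k)) (g)) : ✗ arg 0 at [0, 0] has sort B, expected A


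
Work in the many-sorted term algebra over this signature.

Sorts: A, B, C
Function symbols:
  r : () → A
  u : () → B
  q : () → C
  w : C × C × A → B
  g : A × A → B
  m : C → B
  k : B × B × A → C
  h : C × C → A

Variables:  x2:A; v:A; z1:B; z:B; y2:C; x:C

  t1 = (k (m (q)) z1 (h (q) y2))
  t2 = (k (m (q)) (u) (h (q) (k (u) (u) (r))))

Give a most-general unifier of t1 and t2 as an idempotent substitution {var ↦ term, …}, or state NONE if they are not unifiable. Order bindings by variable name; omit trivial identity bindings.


{y2 ↦ (k (u) (u) (r)), z1 ↦ (u)}


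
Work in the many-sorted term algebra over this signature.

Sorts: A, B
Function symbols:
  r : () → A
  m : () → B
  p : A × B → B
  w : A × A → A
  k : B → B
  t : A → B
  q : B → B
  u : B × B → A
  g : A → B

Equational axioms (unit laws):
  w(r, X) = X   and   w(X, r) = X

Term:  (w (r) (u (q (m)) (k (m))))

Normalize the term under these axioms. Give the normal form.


normal form = (u (q (m)) (k (m)))

1. (w (r) (u (q (m)) (k (m))))  →  (u (q (m)) (k (m)))


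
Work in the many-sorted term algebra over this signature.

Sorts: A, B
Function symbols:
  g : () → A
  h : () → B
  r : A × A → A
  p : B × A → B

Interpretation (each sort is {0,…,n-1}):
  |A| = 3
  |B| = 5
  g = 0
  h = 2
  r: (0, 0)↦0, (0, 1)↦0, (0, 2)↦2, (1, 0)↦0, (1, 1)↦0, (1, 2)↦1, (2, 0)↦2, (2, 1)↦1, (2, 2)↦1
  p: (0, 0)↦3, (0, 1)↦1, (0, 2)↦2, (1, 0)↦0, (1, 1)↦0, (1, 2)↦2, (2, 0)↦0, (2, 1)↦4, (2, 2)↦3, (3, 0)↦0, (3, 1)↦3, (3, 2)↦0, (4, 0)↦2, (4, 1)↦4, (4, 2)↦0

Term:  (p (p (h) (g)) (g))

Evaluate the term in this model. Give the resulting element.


value = 3

  h = 2
  g = 0
  (p (h) (g)) = p(2, 0) = 0
  g = 0
  (p (p (h) (g)) (g)) = p(0, 0) = 3


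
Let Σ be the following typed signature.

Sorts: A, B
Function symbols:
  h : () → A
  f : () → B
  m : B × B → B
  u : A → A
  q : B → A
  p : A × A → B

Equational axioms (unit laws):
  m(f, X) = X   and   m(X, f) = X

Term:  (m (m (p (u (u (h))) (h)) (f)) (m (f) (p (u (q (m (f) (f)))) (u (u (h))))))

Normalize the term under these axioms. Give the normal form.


1. (m (m (p (u (u (h))) (h)) (f)) (m (f) (p (u (q (m (f) (f)))) (u (u (h))))))  →  (m (p (u (u (h))) (h)) (m (f) (p (u (q (m (f) (f)))) (u (u (h))))))
2. (m (p (u (u (h))) (h)) (m (f) (p (u (q (m (f) (f)))) (u (u (h))))))  →  (m (p (u (u (h))) (h)) (p (u (q (m (f) (f)))) (u (u (h)))))
3. (m (p (u (u (h))) (h)) (p (u (q (m (f) (f)))) (u (u (h)))))  →  (m (p (u (u (h))) (h)) (p (u (q (f))) (u (u (h)))))

normal form = (m (p (u (u (h))) (h)) (p (u (q (f))) (u (u (h)))))


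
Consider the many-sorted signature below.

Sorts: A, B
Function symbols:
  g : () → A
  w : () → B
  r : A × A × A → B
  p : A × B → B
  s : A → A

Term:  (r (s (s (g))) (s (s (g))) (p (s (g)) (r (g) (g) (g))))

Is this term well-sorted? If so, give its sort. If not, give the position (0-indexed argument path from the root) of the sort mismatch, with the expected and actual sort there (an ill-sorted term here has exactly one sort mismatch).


      (g) : A
    (s (g)) : A
  (s (s (g))) : A
      (g) : A
    (s (g)) : A
  (s (s (g))) : A
      (g) : A
    (s (g)) : A
      (g) : A
      (g) : A
      (g) : A
    (r (g) (g) (g)) : B
  (p (s (g)) (r (g) (g) (g))) : B
(r (s (s (g))) (s (s (g))) (p (s (g)) (r (g) (g) (g)))) : ✗ arg 2 at [2] has sort B, expected A

ill-sorted at position [2]: expected A, got B


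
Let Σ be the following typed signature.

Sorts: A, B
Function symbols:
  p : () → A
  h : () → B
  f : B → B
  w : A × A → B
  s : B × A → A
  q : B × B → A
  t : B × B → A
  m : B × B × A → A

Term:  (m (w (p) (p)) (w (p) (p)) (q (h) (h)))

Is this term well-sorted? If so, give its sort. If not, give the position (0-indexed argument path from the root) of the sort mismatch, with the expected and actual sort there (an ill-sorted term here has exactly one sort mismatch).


    (p) : A
    (p) : A
  (w (p) (p)) : B
    (p) : A
    (p) : A
  (w (p) (p)) : B
    (h) : B
    (h) : B
  (q (h) (h)) : A
(m (w (p) (p)) (w (p) (p)) (q (h) (h))) : A

well-sorted; sort = A


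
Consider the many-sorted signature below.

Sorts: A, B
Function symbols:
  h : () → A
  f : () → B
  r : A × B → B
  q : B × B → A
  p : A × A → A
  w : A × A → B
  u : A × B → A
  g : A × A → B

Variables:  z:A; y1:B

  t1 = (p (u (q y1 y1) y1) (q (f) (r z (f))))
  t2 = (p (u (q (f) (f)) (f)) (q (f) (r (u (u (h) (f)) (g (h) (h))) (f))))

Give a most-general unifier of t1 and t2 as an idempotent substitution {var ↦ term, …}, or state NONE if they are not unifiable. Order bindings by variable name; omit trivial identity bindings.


{y1 ↦ (f), z ↦ (u (u (h) (f)) (g (h) (h)))}


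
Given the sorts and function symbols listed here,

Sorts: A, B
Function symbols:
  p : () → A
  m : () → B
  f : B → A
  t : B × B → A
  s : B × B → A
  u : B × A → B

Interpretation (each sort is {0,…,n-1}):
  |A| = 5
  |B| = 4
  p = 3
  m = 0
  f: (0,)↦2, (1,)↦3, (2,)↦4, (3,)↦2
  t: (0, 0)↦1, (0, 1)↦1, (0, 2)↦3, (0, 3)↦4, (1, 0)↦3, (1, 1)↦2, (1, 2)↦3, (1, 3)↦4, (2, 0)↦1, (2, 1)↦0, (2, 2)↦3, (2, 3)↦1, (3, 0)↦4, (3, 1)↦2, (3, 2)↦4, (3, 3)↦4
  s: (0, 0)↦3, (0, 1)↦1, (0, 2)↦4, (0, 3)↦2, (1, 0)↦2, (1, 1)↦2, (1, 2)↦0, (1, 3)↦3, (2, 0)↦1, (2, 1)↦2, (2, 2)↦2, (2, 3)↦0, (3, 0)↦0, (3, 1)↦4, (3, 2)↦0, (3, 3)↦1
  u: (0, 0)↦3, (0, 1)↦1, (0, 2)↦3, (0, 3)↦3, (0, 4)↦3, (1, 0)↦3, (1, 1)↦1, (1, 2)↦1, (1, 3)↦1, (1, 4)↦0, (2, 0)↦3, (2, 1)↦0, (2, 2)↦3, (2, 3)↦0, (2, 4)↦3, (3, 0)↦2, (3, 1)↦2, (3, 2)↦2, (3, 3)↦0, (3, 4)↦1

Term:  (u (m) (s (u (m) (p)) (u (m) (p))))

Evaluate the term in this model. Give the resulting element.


value = 1

  m = 0
  m = 0
  p = 3
  (u (m) (p)) = u(0, 3) = 3
  m = 0
  p = 3
  (u (m) (p)) = u(0, 3) = 3
  (s (u (m) (p)) (u (m) (p))) = s(3, 3) = 1
  (u (m) (s (u (m) (p)) (u (m) (p)))) = u(0, 1) = 1


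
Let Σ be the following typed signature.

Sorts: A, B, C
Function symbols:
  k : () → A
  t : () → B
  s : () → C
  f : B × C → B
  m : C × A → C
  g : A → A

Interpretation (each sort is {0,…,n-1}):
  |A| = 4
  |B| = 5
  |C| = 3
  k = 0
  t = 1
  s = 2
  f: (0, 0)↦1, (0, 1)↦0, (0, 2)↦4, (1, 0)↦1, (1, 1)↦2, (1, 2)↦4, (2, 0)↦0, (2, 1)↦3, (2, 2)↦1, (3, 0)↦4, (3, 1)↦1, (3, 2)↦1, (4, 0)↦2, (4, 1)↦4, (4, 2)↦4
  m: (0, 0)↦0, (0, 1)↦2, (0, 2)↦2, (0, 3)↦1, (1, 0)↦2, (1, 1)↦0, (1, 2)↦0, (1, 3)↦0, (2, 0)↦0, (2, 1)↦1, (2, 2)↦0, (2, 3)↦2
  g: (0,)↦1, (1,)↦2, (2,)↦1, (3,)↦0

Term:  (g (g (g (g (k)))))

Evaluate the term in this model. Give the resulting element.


  k = 0
  (g (k)) = g(0,) = 1
  (g (g (k))) = g(1,) = 2
  (g (g (g (k)))) = g(2,) = 1
  (g (g (g (g (k))))) = g(1,) = 2

value = 2


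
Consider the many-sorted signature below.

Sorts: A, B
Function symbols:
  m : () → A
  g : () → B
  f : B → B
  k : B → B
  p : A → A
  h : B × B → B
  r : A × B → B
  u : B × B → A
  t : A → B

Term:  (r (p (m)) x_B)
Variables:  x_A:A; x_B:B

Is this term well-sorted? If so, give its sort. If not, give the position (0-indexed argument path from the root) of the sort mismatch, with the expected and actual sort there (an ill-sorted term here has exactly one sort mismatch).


well-sorted; sort = B

    (m) : A
  (p (m)) : A
  x_B : B
(r (p (m)) x_B) : B


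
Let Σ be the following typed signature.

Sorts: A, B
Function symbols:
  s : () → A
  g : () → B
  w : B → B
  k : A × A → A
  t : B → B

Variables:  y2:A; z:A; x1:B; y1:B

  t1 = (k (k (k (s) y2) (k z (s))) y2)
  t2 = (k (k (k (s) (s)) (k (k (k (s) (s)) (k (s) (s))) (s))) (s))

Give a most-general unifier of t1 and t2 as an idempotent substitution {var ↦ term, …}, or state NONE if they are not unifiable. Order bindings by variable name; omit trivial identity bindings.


{y2 ↦ (s), z ↦ (k (k (s) (s)) (k (s) (s)))}


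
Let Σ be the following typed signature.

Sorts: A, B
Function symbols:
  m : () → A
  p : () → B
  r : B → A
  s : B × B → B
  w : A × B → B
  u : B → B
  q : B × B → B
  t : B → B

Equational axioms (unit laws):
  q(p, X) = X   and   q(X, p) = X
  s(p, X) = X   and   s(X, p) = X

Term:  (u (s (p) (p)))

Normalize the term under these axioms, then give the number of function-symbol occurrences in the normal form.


size = 2

1. (u (s (p) (p)))  →  (u (p))
normal form: (u (p))


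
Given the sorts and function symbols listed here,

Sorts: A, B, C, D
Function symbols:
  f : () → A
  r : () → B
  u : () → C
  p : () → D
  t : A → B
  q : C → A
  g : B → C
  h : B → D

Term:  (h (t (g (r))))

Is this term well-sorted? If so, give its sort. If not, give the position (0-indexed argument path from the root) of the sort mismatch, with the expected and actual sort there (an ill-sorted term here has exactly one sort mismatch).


ill-sorted at position [0, 0]: expected A, got C

      (r) : B
    (g (r)) : C
  (t (g (r))) : ✗ arg 0 at [0, 0] has sort C, expected A


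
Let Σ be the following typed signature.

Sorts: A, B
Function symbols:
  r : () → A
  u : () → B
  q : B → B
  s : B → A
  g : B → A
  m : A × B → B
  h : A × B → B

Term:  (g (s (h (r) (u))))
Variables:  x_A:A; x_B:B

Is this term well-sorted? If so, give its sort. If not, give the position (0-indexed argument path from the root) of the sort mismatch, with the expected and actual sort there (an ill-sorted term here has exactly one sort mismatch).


      (r) : A
      (u) : B
    (h (r) (u)) : B
  (s (h (r) (u))) : A
(g (s (h (r) (u)))) : ✗ arg 0 at [0] has sort A, expected B

ill-sorted at position [0]: expected B, got A


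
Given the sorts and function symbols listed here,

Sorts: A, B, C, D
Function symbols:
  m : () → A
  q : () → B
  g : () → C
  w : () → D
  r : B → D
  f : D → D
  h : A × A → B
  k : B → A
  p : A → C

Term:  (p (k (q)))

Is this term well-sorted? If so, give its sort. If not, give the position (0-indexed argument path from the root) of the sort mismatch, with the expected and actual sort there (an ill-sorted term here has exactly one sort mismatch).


well-sorted; sort = C

    (q) : B
  (k (q)) : A
(p (k (q))) : C


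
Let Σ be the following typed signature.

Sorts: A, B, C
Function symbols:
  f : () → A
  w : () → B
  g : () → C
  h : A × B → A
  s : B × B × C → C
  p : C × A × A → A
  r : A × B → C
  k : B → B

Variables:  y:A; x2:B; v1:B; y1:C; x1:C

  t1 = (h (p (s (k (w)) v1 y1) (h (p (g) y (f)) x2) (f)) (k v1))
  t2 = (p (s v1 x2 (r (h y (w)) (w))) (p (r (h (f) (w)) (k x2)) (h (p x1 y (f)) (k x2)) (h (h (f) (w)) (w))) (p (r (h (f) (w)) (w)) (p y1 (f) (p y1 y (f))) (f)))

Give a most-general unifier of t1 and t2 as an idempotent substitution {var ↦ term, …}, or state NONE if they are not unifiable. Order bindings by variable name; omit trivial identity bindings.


head clash or occurs-check failure — not unifiable

NONE (not unifiable)


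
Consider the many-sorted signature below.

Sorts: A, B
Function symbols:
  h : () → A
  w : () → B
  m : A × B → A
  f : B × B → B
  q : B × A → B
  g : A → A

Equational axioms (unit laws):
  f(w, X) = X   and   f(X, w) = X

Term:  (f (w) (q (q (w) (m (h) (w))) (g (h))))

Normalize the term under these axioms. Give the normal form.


normal form = (q (q (w) (m (h) (w))) (g (h)))

1. (f (w) (q (q (w) (m (h) (w))) (g (h))))  →  (q (q (w) (m (h) (w))) (g (h)))


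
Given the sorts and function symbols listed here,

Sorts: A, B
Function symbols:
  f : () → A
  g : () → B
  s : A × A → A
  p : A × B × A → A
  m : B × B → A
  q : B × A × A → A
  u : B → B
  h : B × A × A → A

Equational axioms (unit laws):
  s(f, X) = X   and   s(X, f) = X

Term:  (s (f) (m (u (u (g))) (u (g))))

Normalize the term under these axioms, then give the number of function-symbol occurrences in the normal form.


1. (s (f) (m (u (u (g))) (u (g))))  →  (m (u (u (g))) (u (g)))
normal form: (m (u (u (g))) (u (g)))

size = 6


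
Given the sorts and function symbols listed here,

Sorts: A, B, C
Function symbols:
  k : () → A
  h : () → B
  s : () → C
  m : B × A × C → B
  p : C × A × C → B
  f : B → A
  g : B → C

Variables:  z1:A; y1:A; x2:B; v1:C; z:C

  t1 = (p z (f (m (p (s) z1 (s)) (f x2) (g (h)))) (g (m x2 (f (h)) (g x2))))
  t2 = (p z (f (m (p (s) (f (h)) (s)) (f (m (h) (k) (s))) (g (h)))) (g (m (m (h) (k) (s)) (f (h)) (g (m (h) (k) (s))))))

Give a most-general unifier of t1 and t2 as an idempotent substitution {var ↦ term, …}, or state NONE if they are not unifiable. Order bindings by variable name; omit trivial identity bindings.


{x2 ↦ (m (h) (k) (s)), z1 ↦ (f (h))}


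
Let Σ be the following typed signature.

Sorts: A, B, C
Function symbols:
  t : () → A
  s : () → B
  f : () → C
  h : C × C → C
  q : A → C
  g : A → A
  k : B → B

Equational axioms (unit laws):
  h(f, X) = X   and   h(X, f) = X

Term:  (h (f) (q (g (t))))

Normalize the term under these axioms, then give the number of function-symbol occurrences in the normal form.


1. (h (f) (q (g (t))))  →  (q (g (t)))
normal form: (q (g (t)))

size = 3


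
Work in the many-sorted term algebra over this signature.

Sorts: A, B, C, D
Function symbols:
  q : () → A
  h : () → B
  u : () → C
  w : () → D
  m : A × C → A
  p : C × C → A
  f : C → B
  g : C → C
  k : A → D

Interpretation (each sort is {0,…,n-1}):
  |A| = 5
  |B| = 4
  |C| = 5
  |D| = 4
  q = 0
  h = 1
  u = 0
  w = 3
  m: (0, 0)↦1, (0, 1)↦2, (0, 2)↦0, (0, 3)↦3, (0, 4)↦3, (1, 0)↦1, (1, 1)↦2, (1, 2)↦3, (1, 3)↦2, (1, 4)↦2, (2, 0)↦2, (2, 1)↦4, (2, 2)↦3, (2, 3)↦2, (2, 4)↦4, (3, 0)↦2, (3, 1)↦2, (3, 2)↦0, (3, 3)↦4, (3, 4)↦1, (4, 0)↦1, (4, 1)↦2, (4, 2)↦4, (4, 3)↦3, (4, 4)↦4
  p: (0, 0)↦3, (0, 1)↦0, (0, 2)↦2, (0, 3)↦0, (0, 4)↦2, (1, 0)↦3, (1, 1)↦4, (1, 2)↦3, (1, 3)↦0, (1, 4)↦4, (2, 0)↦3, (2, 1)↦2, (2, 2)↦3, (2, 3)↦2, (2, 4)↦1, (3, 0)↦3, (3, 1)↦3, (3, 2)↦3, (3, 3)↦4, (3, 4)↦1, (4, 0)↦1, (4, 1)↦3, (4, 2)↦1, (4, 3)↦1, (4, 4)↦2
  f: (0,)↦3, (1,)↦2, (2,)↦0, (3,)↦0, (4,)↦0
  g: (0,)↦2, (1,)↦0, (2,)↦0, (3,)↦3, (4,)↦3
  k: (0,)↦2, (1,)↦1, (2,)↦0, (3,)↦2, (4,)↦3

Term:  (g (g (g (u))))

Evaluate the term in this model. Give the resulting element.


value = 2

  u = 0
  (g (u)) = g(0,) = 2
  (g (g (u))) = g(2,) = 0
  (g (g (g (u)))) = g(0,) = 2


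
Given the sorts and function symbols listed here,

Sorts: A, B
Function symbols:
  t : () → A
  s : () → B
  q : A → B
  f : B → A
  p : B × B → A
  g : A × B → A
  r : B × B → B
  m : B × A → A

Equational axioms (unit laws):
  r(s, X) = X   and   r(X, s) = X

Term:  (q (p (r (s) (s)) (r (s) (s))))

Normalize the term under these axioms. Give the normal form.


1. (q (p (r (s) (s)) (r (s) (s))))  →  (q (p (s) (r (s) (s))))
2. (q (p (s) (r (s) (s))))  →  (q (p (s) (s)))

normal form = (q (p (s) (s)))


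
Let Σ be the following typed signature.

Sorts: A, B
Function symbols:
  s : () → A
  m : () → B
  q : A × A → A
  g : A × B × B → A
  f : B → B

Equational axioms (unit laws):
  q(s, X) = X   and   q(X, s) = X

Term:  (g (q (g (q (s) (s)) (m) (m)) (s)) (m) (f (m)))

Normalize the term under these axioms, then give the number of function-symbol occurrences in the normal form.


1. (g (q (g (q (s) (s)) (m) (m)) (s)) (m) (f (m)))  →  (g (g (q (s) (s)) (m) (m)) (m) (f (m)))
2. (g (g (q (s) (s)) (m) (m)) (m) (f (m)))  →  (g (g (s) (m) (m)) (m) (f (m)))
normal form: (g (g (s) (m) (m)) (m) (f (m)))

size = 8


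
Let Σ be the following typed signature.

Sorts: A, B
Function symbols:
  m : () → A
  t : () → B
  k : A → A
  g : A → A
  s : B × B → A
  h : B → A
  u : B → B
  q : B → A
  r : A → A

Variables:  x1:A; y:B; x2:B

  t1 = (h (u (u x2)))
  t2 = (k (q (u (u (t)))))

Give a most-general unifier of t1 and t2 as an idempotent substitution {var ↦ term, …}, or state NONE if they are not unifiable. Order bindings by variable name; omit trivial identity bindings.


NONE (not unifiable)

head clash or occurs-check failure — not unifiable


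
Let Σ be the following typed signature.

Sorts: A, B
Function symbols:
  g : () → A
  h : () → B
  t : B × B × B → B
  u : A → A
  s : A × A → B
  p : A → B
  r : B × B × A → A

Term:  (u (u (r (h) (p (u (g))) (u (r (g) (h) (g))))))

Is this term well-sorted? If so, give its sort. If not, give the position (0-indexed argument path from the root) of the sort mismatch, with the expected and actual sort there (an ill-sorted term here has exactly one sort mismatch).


      (h) : B
          (g) : A
        (u (g)) : A
      (p (u (g))) : B
          (g) : A
          (h) : B
          (g) : A
        (r (g) (h) (g)) : ✗ arg 0 at [0, 0, 2, 0, 0] has sort A, expected B

ill-sorted at position [0, 0, 2, 0, 0]: expected B, got A


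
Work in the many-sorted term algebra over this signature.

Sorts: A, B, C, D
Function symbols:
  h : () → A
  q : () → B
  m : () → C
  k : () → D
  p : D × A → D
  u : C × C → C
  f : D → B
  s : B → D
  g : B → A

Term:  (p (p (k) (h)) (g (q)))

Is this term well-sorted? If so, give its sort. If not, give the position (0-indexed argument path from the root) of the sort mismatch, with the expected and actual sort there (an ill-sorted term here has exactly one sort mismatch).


    (k) : D
    (h) : A
  (p (k) (h)) : D
    (q) : B
  (g (q)) : A
(p (p (k) (h)) (g (q))) : D

well-sorted; sort = D


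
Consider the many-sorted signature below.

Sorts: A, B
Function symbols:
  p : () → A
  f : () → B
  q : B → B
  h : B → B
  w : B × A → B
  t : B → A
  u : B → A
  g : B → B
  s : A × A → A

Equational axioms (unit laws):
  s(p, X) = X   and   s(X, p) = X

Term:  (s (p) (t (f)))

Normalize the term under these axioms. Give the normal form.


normal form = (t (f))

1. (s (p) (t (f)))  →  (t (f))


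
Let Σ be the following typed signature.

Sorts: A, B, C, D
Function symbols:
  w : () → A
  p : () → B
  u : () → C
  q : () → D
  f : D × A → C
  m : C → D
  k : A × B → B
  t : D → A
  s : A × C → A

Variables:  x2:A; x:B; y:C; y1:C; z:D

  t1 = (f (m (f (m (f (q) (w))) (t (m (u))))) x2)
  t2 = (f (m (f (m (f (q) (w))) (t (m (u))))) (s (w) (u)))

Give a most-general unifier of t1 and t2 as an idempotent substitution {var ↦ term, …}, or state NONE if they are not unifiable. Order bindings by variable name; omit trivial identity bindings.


{x2 ↦ (s (w) (u))}


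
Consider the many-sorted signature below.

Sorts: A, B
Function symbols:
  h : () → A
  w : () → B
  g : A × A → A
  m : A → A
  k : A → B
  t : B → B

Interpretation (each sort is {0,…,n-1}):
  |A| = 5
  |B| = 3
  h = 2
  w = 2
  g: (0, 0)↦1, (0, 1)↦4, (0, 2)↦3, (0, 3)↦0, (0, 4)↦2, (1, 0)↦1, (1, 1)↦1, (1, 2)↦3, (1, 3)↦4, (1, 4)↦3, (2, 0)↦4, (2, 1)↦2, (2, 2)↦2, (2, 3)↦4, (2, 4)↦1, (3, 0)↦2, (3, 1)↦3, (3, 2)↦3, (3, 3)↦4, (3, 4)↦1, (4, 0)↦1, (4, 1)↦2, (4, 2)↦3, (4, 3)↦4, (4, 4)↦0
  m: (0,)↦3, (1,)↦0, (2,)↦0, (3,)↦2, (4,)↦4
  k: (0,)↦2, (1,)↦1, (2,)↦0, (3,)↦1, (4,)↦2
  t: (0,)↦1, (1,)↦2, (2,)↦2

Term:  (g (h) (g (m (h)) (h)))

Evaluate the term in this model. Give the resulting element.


value = 4

  h = 2
  h = 2
  (m (h)) = m(2,) = 0
  h = 2
  (g (m (h)) (h)) = g(0, 2) = 3
  (g (h) (g (m (h)) (h))) = g(2, 3) = 4


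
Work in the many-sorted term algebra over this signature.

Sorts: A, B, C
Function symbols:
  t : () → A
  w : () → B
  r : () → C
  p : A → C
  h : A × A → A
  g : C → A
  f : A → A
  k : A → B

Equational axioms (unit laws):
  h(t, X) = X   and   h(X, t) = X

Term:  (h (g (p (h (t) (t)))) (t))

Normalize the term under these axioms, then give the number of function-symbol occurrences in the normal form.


1. (h (g (p (h (t) (t)))) (t))  →  (g (p (h (t) (t))))
2. (g (p (h (t) (t))))  →  (g (p (t)))
normal form: (g (p (t)))

size = 3
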